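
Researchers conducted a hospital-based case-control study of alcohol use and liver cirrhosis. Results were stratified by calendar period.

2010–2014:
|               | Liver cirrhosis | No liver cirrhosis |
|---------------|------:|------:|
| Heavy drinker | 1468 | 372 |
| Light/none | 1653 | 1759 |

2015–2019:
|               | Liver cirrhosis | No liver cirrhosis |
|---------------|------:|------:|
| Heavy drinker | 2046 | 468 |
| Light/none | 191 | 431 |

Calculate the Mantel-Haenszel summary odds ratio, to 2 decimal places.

5.31

OR_MH = Σ(aᵢdᵢ/nᵢ) / Σ(bᵢcᵢ/nᵢ), where nᵢ is the stratum total.
Stratum 1 (2010–2014): n = 5252; a·d/n = 1468·1759/5252 = 491.6626; b·c/n = 372·1653/5252 = 117.0823
Stratum 2 (2015–2019): n = 3136; a·d/n = 2046·431/3136 = 281.1945; b·c/n = 468·191/3136 = 28.5038
OR_MH = (491.6626 + 281.1945) / (117.0823 + 28.5038) = 772.8571 / 145.5861 = 5.30859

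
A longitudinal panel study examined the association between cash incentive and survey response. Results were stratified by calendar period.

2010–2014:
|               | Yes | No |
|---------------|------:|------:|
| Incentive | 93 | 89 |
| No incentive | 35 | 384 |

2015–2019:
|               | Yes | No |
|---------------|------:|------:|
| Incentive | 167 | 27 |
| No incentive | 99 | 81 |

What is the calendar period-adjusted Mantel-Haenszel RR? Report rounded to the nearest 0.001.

RR_MH = Σ(aᵢ·n₀ᵢ/nᵢ) / Σ(cᵢ·n₁ᵢ/nᵢ), with n₁ᵢ = aᵢ+bᵢ (exposed), n₀ᵢ = cᵢ+dᵢ (unexposed), nᵢ = n₁ᵢ+n₀ᵢ.
Stratum 1 (2010–2014): n₁ = 182, n₀ = 419, n = 601; a·n₀/n = 93·419/601 = 64.8369; c·n₁/n = 35·182/601 = 10.5990
Stratum 2 (2015–2019): n₁ = 194, n₀ = 180, n = 374; a·n₀/n = 167·180/374 = 80.3743; c·n₁/n = 99·194/374 = 51.3529
RR_MH = (64.8369 + 80.3743) / (10.5990 + 51.3529) = 145.2113 / 61.9519 = 2.34393

2.344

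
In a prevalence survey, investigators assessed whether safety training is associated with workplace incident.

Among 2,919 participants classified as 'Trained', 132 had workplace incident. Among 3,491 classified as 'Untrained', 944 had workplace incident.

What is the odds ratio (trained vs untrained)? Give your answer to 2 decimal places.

0.13

From the description: a = 132, b = 2787, c = 944, d = 2547.
OR = (a·d)/(b·c) = (132 × 2547) / (2787 × 944) = 336204 / 2630928 = 0.12779
Exposure is associated with lower odds of workplace incident (OR = 0.13 < 1).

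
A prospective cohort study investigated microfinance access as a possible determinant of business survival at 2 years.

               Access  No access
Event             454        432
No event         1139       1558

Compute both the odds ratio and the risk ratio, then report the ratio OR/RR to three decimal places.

1.095

Reading the table with exposure as columns: a = 454 (Access, case), b = 1139 (Access, non-case), c = 432 (No access, case), d = 1558.
OR = (454·1558)/(1139·432) = 707332/492048 = 1.43753
Risk in exposed = 454/1593 = 0.28500; risk in unexposed = 432/1990 = 0.21709; RR = 1.31283
OR/RR = 1.43753 / 1.31283 = 1.09498
The outcome is not rare, so the OR lies further from 1 than the RR.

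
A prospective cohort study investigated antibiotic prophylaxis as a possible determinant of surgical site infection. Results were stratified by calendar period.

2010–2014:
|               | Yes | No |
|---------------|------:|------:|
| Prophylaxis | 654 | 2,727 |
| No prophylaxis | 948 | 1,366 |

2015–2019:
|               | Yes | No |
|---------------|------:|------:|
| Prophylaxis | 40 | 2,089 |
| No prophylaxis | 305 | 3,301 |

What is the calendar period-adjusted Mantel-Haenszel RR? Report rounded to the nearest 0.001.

0.430

RR_MH = Σ(aᵢ·n₀ᵢ/nᵢ) / Σ(cᵢ·n₁ᵢ/nᵢ), with n₁ᵢ = aᵢ+bᵢ (exposed), n₀ᵢ = cᵢ+dᵢ (unexposed), nᵢ = n₁ᵢ+n₀ᵢ.
Stratum 1 (2010–2014): n₁ = 3381, n₀ = 2314, n = 5695; a·n₀/n = 654·2314/5695 = 265.7342; c·n₁/n = 948·3381/5695 = 562.8074
Stratum 2 (2015–2019): n₁ = 2129, n₀ = 3606, n = 5735; a·n₀/n = 40·3606/5735 = 25.1508; c·n₁/n = 305·2129/5735 = 113.2249
RR_MH = (265.7342 + 25.1508) / (562.8074 + 113.2249) = 290.8850 / 676.0323 = 0.43028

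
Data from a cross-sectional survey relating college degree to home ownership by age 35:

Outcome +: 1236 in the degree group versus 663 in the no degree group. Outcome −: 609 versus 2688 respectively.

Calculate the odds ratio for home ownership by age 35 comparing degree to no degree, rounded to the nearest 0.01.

8.23

From the description: a = 1236, b = 609, c = 663, d = 2688.
OR = (a·d)/(b·c) = (1236 × 2688) / (609 × 663) = 3322368 / 403767 = 8.22843
The odds of home ownership by age 35 are about 8.23 times as high in the degree group.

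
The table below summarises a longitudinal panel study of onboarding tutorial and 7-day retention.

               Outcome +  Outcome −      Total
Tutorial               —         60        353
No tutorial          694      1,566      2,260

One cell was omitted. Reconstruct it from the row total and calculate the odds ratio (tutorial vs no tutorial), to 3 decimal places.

The missing cell is in the exposed row: 353 − 60 = 293.
So a = 293, b = 60, c = 694, d = 1566.
OR = (a·d)/(b·c) = (293 × 1566) / (60 × 694) = 458838 / 41640 = 11.01916

11.019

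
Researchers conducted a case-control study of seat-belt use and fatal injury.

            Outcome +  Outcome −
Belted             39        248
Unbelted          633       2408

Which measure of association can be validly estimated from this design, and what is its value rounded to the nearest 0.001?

0.598

Cells: a = 39, b = 248, c = 633, d = 2408.
This is a case-control study: participants were sampled on outcome status, so risks in the source population cannot be estimated directly — relative risk is not valid here. The odds ratio is the appropriate measure.
OR = (a·d)/(b·c) = (39 × 2408) / (248 × 633) = 93912 / 156984 = 0.59823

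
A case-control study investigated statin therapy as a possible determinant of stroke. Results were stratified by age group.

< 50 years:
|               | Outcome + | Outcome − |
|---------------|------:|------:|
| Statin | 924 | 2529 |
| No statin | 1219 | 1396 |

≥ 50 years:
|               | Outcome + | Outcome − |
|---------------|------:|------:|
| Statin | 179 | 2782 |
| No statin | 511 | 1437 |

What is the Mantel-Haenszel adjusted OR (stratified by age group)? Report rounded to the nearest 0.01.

0.33

OR_MH = Σ(aᵢdᵢ/nᵢ) / Σ(bᵢcᵢ/nᵢ), where nᵢ is the stratum total.
Stratum 1 (< 50 years): n = 6068; a·d/n = 924·1396/6068 = 212.5748; b·c/n = 2529·1219/6068 = 508.0506
Stratum 2 (≥ 50 years): n = 4909; a·d/n = 179·1437/4909 = 52.3982; b·c/n = 2782·511/4909 = 289.5910
OR_MH = (212.5748 + 52.3982) / (508.0506 + 289.5910) = 264.9731 / 797.6415 = 0.33220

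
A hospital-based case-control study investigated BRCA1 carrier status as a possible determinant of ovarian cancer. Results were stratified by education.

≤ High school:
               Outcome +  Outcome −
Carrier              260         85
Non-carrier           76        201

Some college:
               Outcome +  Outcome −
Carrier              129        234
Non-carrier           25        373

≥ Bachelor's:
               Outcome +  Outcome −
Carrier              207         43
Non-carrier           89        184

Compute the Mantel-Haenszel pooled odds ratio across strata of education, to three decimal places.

OR_MH = Σ(aᵢdᵢ/nᵢ) / Σ(bᵢcᵢ/nᵢ), where nᵢ is the stratum total.
Stratum 1 (≤ High school): n = 622; a·d/n = 260·201/622 = 84.0193; b·c/n = 85·76/622 = 10.3859
Stratum 2 (Some college): n = 761; a·d/n = 129·373/761 = 63.2286; b·c/n = 234·25/761 = 7.6873
Stratum 3 (≥ Bachelor's): n = 523; a·d/n = 207·184/523 = 72.8260; b·c/n = 43·89/523 = 7.3174
OR_MH = (84.0193 + 63.2286 + 72.8260) / (10.3859 + 7.6873 + 7.3174) = 220.0739 / 25.3905 = 8.66757

8.668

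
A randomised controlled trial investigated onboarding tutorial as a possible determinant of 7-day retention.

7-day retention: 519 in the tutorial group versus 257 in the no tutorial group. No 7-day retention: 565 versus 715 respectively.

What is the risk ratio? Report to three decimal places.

1.811

From the description: a = 519, b = 565, c = 257, d = 715.
Risk in exposed = 519/1084 = 0.47878; risk in unexposed = 257/972 = 0.26440.
RR = 0.47878 / 0.26440 = 1.81080
The risk among the exposed is 1.81 times that among the unexposed.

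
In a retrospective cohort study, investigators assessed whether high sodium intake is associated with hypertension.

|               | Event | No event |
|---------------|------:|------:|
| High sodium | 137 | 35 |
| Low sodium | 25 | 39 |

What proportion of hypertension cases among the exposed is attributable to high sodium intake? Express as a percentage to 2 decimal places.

50.96

Cells: a = 137, b = 35, c = 25, d = 39.
Risk in exposed = 137/172 = 0.79651; risk in unexposed = 25/64 = 0.39062.
RR = 0.79651/0.39062 = 2.03907
AR% = (RR − 1)/RR × 100 = (2.03907 − 1)/2.03907 × 100 = 50.9580%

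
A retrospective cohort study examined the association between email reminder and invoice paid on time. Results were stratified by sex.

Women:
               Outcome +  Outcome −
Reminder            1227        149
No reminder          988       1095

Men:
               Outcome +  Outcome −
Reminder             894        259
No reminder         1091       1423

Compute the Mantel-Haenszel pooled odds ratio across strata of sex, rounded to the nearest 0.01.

OR_MH = Σ(aᵢdᵢ/nᵢ) / Σ(bᵢcᵢ/nᵢ), where nᵢ is the stratum total.
Stratum 1 (Women): n = 3459; a·d/n = 1227·1095/3459 = 388.4258; b·c/n = 149·988/3459 = 42.5591
Stratum 2 (Men): n = 3667; a·d/n = 894·1423/3667 = 346.9217; b·c/n = 259·1091/3667 = 77.0573
OR_MH = (388.4258 + 346.9217) / (42.5591 + 77.0573) = 735.3476 / 119.6164 = 6.14755

6.15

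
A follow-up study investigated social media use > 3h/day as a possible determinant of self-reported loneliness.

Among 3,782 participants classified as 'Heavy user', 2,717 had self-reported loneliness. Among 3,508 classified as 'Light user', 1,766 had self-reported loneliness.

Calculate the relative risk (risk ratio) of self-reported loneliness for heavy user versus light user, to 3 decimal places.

1.427

From the description: a = 2717, b = 1065, c = 1766, d = 1742.
Risk in exposed = 2717/3782 = 0.71840; risk in unexposed = 1766/3508 = 0.50342.
RR = 0.71840 / 0.50342 = 1.42704
The risk among the exposed is 1.43 times that among the unexposed.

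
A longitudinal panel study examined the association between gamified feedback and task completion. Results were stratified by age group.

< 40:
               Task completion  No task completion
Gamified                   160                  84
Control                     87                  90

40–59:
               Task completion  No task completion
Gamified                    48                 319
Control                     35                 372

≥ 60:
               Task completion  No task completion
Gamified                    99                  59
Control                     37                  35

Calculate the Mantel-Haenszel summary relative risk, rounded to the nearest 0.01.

1.34

RR_MH = Σ(aᵢ·n₀ᵢ/nᵢ) / Σ(cᵢ·n₁ᵢ/nᵢ), with n₁ᵢ = aᵢ+bᵢ (exposed), n₀ᵢ = cᵢ+dᵢ (unexposed), nᵢ = n₁ᵢ+n₀ᵢ.
Stratum 1 (< 40): n₁ = 244, n₀ = 177, n = 421; a·n₀/n = 160·177/421 = 67.2684; c·n₁/n = 87·244/421 = 50.4228
Stratum 2 (40–59): n₁ = 367, n₀ = 407, n = 774; a·n₀/n = 48·407/774 = 25.2403; c·n₁/n = 35·367/774 = 16.5956
Stratum 3 (≥ 60): n₁ = 158, n₀ = 72, n = 230; a·n₀/n = 99·72/230 = 30.9913; c·n₁/n = 37·158/230 = 25.4174
RR_MH = (67.2684 + 25.2403 + 30.9913) / (50.4228 + 16.5956 + 25.4174) = 123.5000 / 92.4358 = 1.33606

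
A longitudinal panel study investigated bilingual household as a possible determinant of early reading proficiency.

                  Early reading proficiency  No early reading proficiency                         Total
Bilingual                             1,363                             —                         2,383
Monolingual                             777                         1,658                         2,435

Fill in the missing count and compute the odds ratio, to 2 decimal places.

The missing cell is in the exposed row: 2383 − 1363 = 1020.
So a = 1363, b = 1020, c = 777, d = 1658.
OR = (a·d)/(b·c) = (1363 × 1658) / (1020 × 777) = 2259854 / 792540 = 2.85141

2.85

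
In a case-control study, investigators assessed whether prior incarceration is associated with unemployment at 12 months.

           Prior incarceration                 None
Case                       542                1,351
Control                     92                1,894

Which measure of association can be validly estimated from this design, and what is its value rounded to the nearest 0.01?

8.26

Reading the table with exposure as columns: a = 542 (Prior incarceration, case), b = 92 (Prior incarceration, non-case), c = 1351 (None, case), d = 1894.
This is a case-control study: participants were sampled on outcome status, so risks in the source population cannot be estimated directly — relative risk is not valid here. The odds ratio is the appropriate measure.
OR = (a·d)/(b·c) = (542 × 1894) / (92 × 1351) = 1026548 / 124292 = 8.25916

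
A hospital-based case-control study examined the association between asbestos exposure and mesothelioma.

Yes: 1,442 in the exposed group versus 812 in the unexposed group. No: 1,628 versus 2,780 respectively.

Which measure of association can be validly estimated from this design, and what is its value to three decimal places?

3.032

From the description: a = 1442, b = 1628, c = 812, d = 2780.
This is a hospital-based case-control study: participants were sampled on outcome status, so risks in the source population cannot be estimated directly — relative risk is not valid here. The odds ratio is the appropriate measure.
OR = (a·d)/(b·c) = (1442 × 2780) / (1628 × 812) = 4008760 / 1321936 = 3.03249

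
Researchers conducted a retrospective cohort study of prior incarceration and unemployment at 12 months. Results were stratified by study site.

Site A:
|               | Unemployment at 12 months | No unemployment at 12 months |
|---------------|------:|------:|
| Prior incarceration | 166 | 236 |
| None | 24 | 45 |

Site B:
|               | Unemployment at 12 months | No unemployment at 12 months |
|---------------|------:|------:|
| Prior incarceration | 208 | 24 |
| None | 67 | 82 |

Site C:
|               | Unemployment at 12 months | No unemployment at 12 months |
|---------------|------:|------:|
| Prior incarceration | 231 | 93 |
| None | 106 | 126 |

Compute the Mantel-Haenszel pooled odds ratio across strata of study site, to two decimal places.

3.33

OR_MH = Σ(aᵢdᵢ/nᵢ) / Σ(bᵢcᵢ/nᵢ), where nᵢ is the stratum total.
Stratum 1 (Site A): n = 471; a·d/n = 166·45/471 = 15.8599; b·c/n = 236·24/471 = 12.0255
Stratum 2 (Site B): n = 381; a·d/n = 208·82/381 = 44.7664; b·c/n = 24·67/381 = 4.2205
Stratum 3 (Site C): n = 556; a·d/n = 231·126/556 = 52.3489; b·c/n = 93·106/556 = 17.7302
OR_MH = (15.8599 + 44.7664 + 52.3489) / (12.0255 + 4.2205 + 17.7302) = 112.9752 / 33.9762 = 3.32513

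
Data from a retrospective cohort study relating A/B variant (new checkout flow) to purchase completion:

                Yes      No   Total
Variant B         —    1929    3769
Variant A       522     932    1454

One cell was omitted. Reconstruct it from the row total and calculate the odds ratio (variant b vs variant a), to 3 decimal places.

1.703

The missing cell is in the exposed row: 3769 − 1929 = 1840.
So a = 1840, b = 1929, c = 522, d = 932.
OR = (a·d)/(b·c) = (1840 × 932) / (1929 × 522) = 1714880 / 1006938 = 1.70306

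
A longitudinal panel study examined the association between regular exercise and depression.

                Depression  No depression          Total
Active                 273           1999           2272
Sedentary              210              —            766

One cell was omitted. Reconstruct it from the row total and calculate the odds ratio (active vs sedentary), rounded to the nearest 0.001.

The missing cell is in the unexposed row: 766 − 210 = 556.
So a = 273, b = 1999, c = 210, d = 556.
OR = (a·d)/(b·c) = (273 × 556) / (1999 × 210) = 151788 / 419790 = 0.36158

0.362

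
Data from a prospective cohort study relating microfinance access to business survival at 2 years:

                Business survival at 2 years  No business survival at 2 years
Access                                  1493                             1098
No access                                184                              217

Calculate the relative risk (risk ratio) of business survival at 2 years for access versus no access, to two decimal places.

Cells: a = 1493, b = 1098, c = 184, d = 217.
Risk in exposed = 1493/2591 = 0.57623; risk in unexposed = 184/401 = 0.45885.
RR = 0.57623 / 0.45885 = 1.25580
The risk among the exposed is 1.26 times that among the unexposed.

1.26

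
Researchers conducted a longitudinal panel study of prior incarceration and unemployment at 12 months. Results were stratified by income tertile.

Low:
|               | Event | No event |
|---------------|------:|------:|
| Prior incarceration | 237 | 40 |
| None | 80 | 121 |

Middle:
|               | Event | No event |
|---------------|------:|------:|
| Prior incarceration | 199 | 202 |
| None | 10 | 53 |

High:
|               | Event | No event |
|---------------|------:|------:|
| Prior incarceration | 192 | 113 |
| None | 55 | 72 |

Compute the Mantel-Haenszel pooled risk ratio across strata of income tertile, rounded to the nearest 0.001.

RR_MH = Σ(aᵢ·n₀ᵢ/nᵢ) / Σ(cᵢ·n₁ᵢ/nᵢ), with n₁ᵢ = aᵢ+bᵢ (exposed), n₀ᵢ = cᵢ+dᵢ (unexposed), nᵢ = n₁ᵢ+n₀ᵢ.
Stratum 1 (Low): n₁ = 277, n₀ = 201, n = 478; a·n₀/n = 237·201/478 = 99.6590; c·n₁/n = 80·277/478 = 46.3598
Stratum 2 (Middle): n₁ = 401, n₀ = 63, n = 464; a·n₀/n = 199·63/464 = 27.0194; c·n₁/n = 10·401/464 = 8.6422
Stratum 3 (High): n₁ = 305, n₀ = 127, n = 432; a·n₀/n = 192·127/432 = 56.4444; c·n₁/n = 55·305/432 = 38.8310
RR_MH = (99.6590 + 27.0194 + 56.4444) / (46.3598 + 8.6422 + 38.8310) = 183.1228 / 93.8331 = 1.95158

1.952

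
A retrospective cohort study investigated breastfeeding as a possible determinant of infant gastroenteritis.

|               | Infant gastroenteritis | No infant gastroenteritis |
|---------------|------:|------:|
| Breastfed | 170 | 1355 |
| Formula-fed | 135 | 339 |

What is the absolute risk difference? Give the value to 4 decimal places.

-0.1733

Cells: a = 170, b = 1355, c = 135, d = 339.
Risk in exposed = 170/1525 = 0.111475; risk in unexposed = 135/474 = 0.284810.
Risk difference = 0.111475 − 0.284810 = -0.173335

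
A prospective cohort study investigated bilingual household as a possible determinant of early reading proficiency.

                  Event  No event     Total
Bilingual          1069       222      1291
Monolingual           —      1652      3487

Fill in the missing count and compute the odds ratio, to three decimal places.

4.335

The missing cell is in the unexposed row: 3487 − 1652 = 1835.
So a = 1069, b = 222, c = 1835, d = 1652.
OR = (a·d)/(b·c) = (1069 × 1652) / (222 × 1835) = 1765988 / 407370 = 4.33510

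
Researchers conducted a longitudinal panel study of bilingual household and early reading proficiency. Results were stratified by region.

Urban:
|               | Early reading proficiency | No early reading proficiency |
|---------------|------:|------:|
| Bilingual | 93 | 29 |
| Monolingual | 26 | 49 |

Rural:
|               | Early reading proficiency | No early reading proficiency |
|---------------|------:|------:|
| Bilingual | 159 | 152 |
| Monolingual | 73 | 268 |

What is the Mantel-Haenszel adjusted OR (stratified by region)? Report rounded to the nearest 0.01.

4.24

OR_MH = Σ(aᵢdᵢ/nᵢ) / Σ(bᵢcᵢ/nᵢ), where nᵢ is the stratum total.
Stratum 1 (Urban): n = 197; a·d/n = 93·49/197 = 23.1320; b·c/n = 29·26/197 = 3.8274
Stratum 2 (Rural): n = 652; a·d/n = 159·268/652 = 65.3558; b·c/n = 152·73/652 = 17.0184
OR_MH = (23.1320 + 65.3558) / (3.8274 + 17.0184) = 88.4878 / 20.8458 = 4.24487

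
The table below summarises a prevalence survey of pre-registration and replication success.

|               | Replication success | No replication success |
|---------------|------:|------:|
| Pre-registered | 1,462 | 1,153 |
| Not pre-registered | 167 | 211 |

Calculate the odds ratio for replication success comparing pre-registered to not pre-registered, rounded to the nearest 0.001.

1.602

Cells: a = 1462, b = 1153, c = 167, d = 211.
OR = (a·d)/(b·c) = (1462 × 211) / (1153 × 167) = 308482 / 192551 = 1.60208
The odds of replication success are about 1.60 times as high in the pre-registered group.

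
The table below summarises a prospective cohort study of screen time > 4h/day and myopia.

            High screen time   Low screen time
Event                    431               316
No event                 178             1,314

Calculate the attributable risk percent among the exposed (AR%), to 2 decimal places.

Reading the table with exposure as columns: a = 431 (High screen time, case), b = 178 (High screen time, non-case), c = 316 (Low screen time, case), d = 1314.
Risk in exposed = 431/609 = 0.70772; risk in unexposed = 316/1630 = 0.19387.
RR = 0.70772/0.19387 = 3.65057
AR% = (RR − 1)/RR × 100 = (3.65057 − 1)/3.65057 × 100 = 72.6070%

72.61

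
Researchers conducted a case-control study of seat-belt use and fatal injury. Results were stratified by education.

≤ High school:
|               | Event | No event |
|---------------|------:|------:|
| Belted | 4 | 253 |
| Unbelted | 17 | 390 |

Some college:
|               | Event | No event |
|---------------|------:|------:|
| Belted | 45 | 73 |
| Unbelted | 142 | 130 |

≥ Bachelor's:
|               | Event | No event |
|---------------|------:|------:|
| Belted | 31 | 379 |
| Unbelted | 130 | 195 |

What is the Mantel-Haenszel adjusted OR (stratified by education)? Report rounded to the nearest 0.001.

0.256

OR_MH = Σ(aᵢdᵢ/nᵢ) / Σ(bᵢcᵢ/nᵢ), where nᵢ is the stratum total.
Stratum 1 (≤ High school): n = 664; a·d/n = 4·390/664 = 2.3494; b·c/n = 253·17/664 = 6.4774
Stratum 2 (Some college): n = 390; a·d/n = 45·130/390 = 15.0000; b·c/n = 73·142/390 = 26.5795
Stratum 3 (≥ Bachelor's): n = 735; a·d/n = 31·195/735 = 8.2245; b·c/n = 379·130/735 = 67.0340
OR_MH = (2.3494 + 15.0000 + 8.2245) / (6.4774 + 26.5795 + 67.0340) = 25.5739 / 100.0909 = 0.25551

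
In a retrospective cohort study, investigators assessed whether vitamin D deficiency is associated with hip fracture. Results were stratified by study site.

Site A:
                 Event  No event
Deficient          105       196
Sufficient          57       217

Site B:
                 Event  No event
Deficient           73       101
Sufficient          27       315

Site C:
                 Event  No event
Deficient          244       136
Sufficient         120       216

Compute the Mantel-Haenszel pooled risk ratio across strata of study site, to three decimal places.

2.075

RR_MH = Σ(aᵢ·n₀ᵢ/nᵢ) / Σ(cᵢ·n₁ᵢ/nᵢ), with n₁ᵢ = aᵢ+bᵢ (exposed), n₀ᵢ = cᵢ+dᵢ (unexposed), nᵢ = n₁ᵢ+n₀ᵢ.
Stratum 1 (Site A): n₁ = 301, n₀ = 274, n = 575; a·n₀/n = 105·274/575 = 50.0348; c·n₁/n = 57·301/575 = 29.8383
Stratum 2 (Site B): n₁ = 174, n₀ = 342, n = 516; a·n₀/n = 73·342/516 = 48.3837; c·n₁/n = 27·174/516 = 9.1047
Stratum 3 (Site C): n₁ = 380, n₀ = 336, n = 716; a·n₀/n = 244·336/716 = 114.5028; c·n₁/n = 120·380/716 = 63.6872
RR_MH = (50.0348 + 48.3837 + 114.5028) / (29.8383 + 9.1047 + 63.6872) = 212.9213 / 102.6301 = 2.07465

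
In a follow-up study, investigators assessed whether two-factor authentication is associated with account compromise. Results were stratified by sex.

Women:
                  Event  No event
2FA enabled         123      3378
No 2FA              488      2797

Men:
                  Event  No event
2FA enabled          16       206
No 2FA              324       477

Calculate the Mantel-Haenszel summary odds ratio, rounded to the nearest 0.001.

0.189

OR_MH = Σ(aᵢdᵢ/nᵢ) / Σ(bᵢcᵢ/nᵢ), where nᵢ is the stratum total.
Stratum 1 (Women): n = 6786; a·d/n = 123·2797/6786 = 50.6972; b·c/n = 3378·488/6786 = 242.9213
Stratum 2 (Men): n = 1023; a·d/n = 16·477/1023 = 7.4604; b·c/n = 206·324/1023 = 65.2434
OR_MH = (50.6972 + 7.4604) / (242.9213 + 65.2434) = 58.1576 / 308.1647 = 0.18872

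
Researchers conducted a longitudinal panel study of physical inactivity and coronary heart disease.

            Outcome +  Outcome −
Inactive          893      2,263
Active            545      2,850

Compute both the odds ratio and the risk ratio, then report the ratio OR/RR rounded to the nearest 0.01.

Cells: a = 893, b = 2263, c = 545, d = 2850.
OR = (893·2850)/(2263·545) = 2545050/1233335 = 2.06355
Risk in exposed = 893/3156 = 0.28295; risk in unexposed = 545/3395 = 0.16053; RR = 1.76262
OR/RR = 2.06355 / 1.76262 = 1.17073
The outcome is not rare, so the OR lies further from 1 than the RR.

1.17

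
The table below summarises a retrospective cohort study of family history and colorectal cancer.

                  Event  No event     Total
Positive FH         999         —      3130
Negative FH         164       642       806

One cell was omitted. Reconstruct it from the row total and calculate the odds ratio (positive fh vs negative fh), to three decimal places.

1.835

The missing cell is in the exposed row: 3130 − 999 = 2131.
So a = 999, b = 2131, c = 164, d = 642.
OR = (a·d)/(b·c) = (999 × 642) / (2131 × 164) = 641358 / 349484 = 1.83516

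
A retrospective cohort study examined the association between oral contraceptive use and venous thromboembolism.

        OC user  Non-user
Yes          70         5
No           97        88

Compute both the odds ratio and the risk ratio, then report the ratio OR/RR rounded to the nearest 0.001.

1.629

Reading the table with exposure as columns: a = 70 (OC user, case), b = 97 (OC user, non-case), c = 5 (Non-user, case), d = 88.
OR = (70·88)/(97·5) = 6160/485 = 12.70103
Risk in exposed = 70/167 = 0.41916; risk in unexposed = 5/93 = 0.05376; RR = 7.79641
OR/RR = 12.70103 / 7.79641 = 1.62909
The outcome is not rare, so the OR lies further from 1 than the RR.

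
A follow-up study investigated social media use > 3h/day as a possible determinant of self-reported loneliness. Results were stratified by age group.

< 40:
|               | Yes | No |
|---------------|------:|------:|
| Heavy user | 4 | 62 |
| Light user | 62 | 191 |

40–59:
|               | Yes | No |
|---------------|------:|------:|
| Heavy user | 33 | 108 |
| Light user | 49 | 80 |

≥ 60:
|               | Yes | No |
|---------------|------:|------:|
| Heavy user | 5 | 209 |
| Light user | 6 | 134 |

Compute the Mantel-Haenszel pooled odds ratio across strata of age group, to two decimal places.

0.40

OR_MH = Σ(aᵢdᵢ/nᵢ) / Σ(bᵢcᵢ/nᵢ), where nᵢ is the stratum total.
Stratum 1 (< 40): n = 319; a·d/n = 4·191/319 = 2.3950; b·c/n = 62·62/319 = 12.0502
Stratum 2 (40–59): n = 270; a·d/n = 33·80/270 = 9.7778; b·c/n = 108·49/270 = 19.6000
Stratum 3 (≥ 60): n = 354; a·d/n = 5·134/354 = 1.8927; b·c/n = 209·6/354 = 3.5424
OR_MH = (2.3950 + 9.7778 + 1.8927) / (12.0502 + 19.6000 + 3.5424) = 14.0654 / 35.1925 = 0.39967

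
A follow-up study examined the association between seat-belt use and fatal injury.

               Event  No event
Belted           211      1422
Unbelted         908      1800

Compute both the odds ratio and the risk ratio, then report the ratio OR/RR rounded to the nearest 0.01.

0.76

Cells: a = 211, b = 1422, c = 908, d = 1800.
OR = (211·1800)/(1422·908) = 379800/1291176 = 0.29415
Risk in exposed = 211/1633 = 0.12921; risk in unexposed = 908/2708 = 0.33530; RR = 0.38535
OR/RR = 0.29415 / 0.38535 = 0.76333
The outcome is not rare, so the OR lies further from 1 than the RR.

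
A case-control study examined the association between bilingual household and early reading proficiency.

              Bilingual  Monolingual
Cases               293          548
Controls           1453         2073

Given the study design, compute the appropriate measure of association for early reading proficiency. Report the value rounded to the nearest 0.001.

Reading the table with exposure as columns: a = 293 (Bilingual, case), b = 1453 (Bilingual, non-case), c = 548 (Monolingual, case), d = 2073.
This is a case-control study: participants were sampled on outcome status, so risks in the source population cannot be estimated directly — relative risk is not valid here. The odds ratio is the appropriate measure.
OR = (a·d)/(b·c) = (293 × 2073) / (1453 × 548) = 607389 / 796244 = 0.76282

0.763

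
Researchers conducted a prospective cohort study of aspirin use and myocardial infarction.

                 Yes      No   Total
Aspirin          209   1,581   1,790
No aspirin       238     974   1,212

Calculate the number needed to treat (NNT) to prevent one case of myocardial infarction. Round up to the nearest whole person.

13

Risk in treated group = 209/1790 = 0.11676; risk in control = 238/1212 = 0.19637.
Absolute risk reduction = 0.19637 − 0.11676 = 0.07961
NNT = 1 / ARR = 1 / 0.07961 = 12.561 → round up → 13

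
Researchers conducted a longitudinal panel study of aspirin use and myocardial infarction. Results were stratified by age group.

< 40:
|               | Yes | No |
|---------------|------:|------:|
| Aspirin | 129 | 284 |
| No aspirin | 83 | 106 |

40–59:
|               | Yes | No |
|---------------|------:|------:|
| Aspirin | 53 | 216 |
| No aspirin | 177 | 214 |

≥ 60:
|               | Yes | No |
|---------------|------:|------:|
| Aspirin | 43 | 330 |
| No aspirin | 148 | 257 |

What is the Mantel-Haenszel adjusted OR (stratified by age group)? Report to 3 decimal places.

0.338

OR_MH = Σ(aᵢdᵢ/nᵢ) / Σ(bᵢcᵢ/nᵢ), where nᵢ is the stratum total.
Stratum 1 (< 40): n = 602; a·d/n = 129·106/602 = 22.7143; b·c/n = 284·83/602 = 39.1561
Stratum 2 (40–59): n = 660; a·d/n = 53·214/660 = 17.1848; b·c/n = 216·177/660 = 57.9273
Stratum 3 (≥ 60): n = 778; a·d/n = 43·257/778 = 14.2044; b·c/n = 330·148/778 = 62.7763
OR_MH = (22.7143 + 17.1848 + 14.2044) / (39.1561 + 57.9273 + 62.7763) = 54.1035 / 159.8598 = 0.33844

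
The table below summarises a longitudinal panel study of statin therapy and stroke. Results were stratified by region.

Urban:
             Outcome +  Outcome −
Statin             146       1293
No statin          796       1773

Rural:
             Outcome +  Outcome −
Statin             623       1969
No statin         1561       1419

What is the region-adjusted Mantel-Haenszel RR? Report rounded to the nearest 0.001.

RR_MH = Σ(aᵢ·n₀ᵢ/nᵢ) / Σ(cᵢ·n₁ᵢ/nᵢ), with n₁ᵢ = aᵢ+bᵢ (exposed), n₀ᵢ = cᵢ+dᵢ (unexposed), nᵢ = n₁ᵢ+n₀ᵢ.
Stratum 1 (Urban): n₁ = 1439, n₀ = 2569, n = 4008; a·n₀/n = 146·2569/4008 = 93.5813; c·n₁/n = 796·1439/4008 = 285.7894
Stratum 2 (Rural): n₁ = 2592, n₀ = 2980, n = 5572; a·n₀/n = 623·2980/5572 = 333.1910; c·n₁/n = 1561·2592/5572 = 726.1508
RR_MH = (93.5813 + 333.1910) / (285.7894 + 726.1508) = 426.7723 / 1011.9402 = 0.42174

0.422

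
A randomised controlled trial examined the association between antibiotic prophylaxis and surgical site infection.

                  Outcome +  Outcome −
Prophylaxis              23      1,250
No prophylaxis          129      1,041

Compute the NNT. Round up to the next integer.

11

Risk in treated group = 23/1273 = 0.01807; risk in control = 129/1170 = 0.11026.
Absolute risk reduction = 0.11026 − 0.01807 = 0.09219
NNT = 1 / ARR = 1 / 0.09219 = 10.847 → round up → 11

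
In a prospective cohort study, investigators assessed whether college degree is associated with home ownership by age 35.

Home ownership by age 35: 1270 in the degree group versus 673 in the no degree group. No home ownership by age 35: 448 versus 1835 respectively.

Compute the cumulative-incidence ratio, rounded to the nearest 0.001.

2.755

From the description: a = 1270, b = 448, c = 673, d = 1835.
Risk in exposed = 1270/1718 = 0.73923; risk in unexposed = 673/2508 = 0.26834.
RR = 0.73923 / 0.26834 = 2.75482
The risk among the exposed is 2.75 times that among the unexposed.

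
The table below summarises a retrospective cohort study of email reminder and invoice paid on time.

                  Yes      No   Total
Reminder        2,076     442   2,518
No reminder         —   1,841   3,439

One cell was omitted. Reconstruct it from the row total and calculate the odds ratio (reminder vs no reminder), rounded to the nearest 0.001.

5.411

The missing cell is in the unexposed row: 3439 − 1841 = 1598.
So a = 2076, b = 442, c = 1598, d = 1841.
OR = (a·d)/(b·c) = (2076 × 1841) / (442 × 1598) = 3821916 / 706316 = 5.41106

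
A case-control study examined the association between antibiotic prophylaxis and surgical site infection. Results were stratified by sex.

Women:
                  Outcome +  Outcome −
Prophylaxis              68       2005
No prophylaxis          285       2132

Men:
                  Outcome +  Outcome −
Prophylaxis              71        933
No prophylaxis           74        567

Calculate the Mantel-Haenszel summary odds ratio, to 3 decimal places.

0.335

OR_MH = Σ(aᵢdᵢ/nᵢ) / Σ(bᵢcᵢ/nᵢ), where nᵢ is the stratum total.
Stratum 1 (Women): n = 4490; a·d/n = 68·2132/4490 = 32.2886; b·c/n = 2005·285/4490 = 127.2661
Stratum 2 (Men): n = 1645; a·d/n = 71·567/1645 = 24.4723; b·c/n = 933·74/1645 = 41.9708
OR_MH = (32.2886 + 24.4723) / (127.2661 + 41.9708) = 56.7610 / 169.2370 = 0.33539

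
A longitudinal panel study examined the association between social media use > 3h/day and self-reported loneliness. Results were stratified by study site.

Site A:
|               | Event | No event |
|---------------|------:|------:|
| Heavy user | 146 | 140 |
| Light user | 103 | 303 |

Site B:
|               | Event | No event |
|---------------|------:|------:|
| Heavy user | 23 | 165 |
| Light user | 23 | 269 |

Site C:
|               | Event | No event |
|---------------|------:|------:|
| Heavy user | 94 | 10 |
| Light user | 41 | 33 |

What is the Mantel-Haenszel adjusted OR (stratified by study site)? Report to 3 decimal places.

OR_MH = Σ(aᵢdᵢ/nᵢ) / Σ(bᵢcᵢ/nᵢ), where nᵢ is the stratum total.
Stratum 1 (Site A): n = 692; a·d/n = 146·303/692 = 63.9277; b·c/n = 140·103/692 = 20.8382
Stratum 2 (Site B): n = 480; a·d/n = 23·269/480 = 12.8896; b·c/n = 165·23/480 = 7.9062
Stratum 3 (Site C): n = 178; a·d/n = 94·33/178 = 17.4270; b·c/n = 10·41/178 = 2.3034
OR_MH = (63.9277 + 12.8896 + 17.4270) / (20.8382 + 7.9062 + 2.3034) = 94.2443 / 31.0478 = 3.03546

3.035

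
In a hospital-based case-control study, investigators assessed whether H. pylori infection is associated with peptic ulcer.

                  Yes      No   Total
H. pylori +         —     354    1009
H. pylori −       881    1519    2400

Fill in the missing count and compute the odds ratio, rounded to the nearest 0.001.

3.190

The missing cell is in the exposed row: 1009 − 354 = 655.
So a = 655, b = 354, c = 881, d = 1519.
OR = (a·d)/(b·c) = (655 × 1519) / (354 × 881) = 994945 / 311874 = 3.19021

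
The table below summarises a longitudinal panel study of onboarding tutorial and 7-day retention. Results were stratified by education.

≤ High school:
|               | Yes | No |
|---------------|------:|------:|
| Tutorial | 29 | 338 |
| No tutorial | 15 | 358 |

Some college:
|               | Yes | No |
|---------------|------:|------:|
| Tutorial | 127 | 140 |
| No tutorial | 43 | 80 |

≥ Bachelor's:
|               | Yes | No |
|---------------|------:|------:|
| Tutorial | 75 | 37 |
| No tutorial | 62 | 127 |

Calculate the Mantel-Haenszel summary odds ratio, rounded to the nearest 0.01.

OR_MH = Σ(aᵢdᵢ/nᵢ) / Σ(bᵢcᵢ/nᵢ), where nᵢ is the stratum total.
Stratum 1 (≤ High school): n = 740; a·d/n = 29·358/740 = 14.0297; b·c/n = 338·15/740 = 6.8514
Stratum 2 (Some college): n = 390; a·d/n = 127·80/390 = 26.0513; b·c/n = 140·43/390 = 15.4359
Stratum 3 (≥ Bachelor's): n = 301; a·d/n = 75·127/301 = 31.6445; b·c/n = 37·62/301 = 7.6213
OR_MH = (14.0297 + 26.0513 + 31.6445) / (6.8514 + 15.4359 + 7.6213) = 71.7255 / 29.9085 = 2.39816

2.40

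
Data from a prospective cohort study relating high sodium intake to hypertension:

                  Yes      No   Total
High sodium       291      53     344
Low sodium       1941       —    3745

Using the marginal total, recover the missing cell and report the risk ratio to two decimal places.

1.63

The missing cell is in the unexposed row: 3745 − 1941 = 1804.
So a = 291, b = 53, c = 1941, d = 1804.
RR = [a/(a+b)] / [c/(c+d)] = (291/344) / (1941/3745) = 0.84593/0.51829 = 1.63215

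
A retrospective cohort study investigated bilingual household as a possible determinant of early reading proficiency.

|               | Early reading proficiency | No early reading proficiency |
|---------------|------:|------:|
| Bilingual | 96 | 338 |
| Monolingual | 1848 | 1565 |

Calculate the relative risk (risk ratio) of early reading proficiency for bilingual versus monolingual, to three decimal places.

0.409

Cells: a = 96, b = 338, c = 1848, d = 1565.
Risk in exposed = 96/434 = 0.22120; risk in unexposed = 1848/3413 = 0.54146.
RR = 0.22120 / 0.54146 = 0.40852
The risk is 59% lower among the exposed than among the unexposed.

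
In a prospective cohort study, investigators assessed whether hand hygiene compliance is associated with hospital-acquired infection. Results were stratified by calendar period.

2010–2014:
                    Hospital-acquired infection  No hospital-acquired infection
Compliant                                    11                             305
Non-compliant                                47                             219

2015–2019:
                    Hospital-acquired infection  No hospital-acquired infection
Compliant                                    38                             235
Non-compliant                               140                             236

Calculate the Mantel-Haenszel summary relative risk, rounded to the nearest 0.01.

RR_MH = Σ(aᵢ·n₀ᵢ/nᵢ) / Σ(cᵢ·n₁ᵢ/nᵢ), with n₁ᵢ = aᵢ+bᵢ (exposed), n₀ᵢ = cᵢ+dᵢ (unexposed), nᵢ = n₁ᵢ+n₀ᵢ.
Stratum 1 (2010–2014): n₁ = 316, n₀ = 266, n = 582; a·n₀/n = 11·266/582 = 5.0275; c·n₁/n = 47·316/582 = 25.5189
Stratum 2 (2015–2019): n₁ = 273, n₀ = 376, n = 649; a·n₀/n = 38·376/649 = 22.0154; c·n₁/n = 140·273/649 = 58.8906
RR_MH = (5.0275 + 22.0154) / (25.5189 + 58.8906) = 27.0429 / 84.4095 = 0.32038

0.32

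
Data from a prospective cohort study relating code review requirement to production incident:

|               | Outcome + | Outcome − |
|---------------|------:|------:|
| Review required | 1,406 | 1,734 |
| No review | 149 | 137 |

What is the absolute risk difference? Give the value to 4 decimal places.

Cells: a = 1406, b = 1734, c = 149, d = 137.
Risk in exposed = 1406/3140 = 0.447771; risk in unexposed = 149/286 = 0.520979.
Risk difference = 0.447771 − 0.520979 = -0.073208

-0.0732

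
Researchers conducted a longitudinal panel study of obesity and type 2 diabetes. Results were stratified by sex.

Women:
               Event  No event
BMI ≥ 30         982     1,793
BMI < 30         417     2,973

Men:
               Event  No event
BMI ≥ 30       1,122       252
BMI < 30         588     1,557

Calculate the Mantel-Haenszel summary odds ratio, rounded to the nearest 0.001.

OR_MH = Σ(aᵢdᵢ/nᵢ) / Σ(bᵢcᵢ/nᵢ), where nᵢ is the stratum total.
Stratum 1 (Women): n = 6165; a·d/n = 982·2973/6165 = 473.5582; b·c/n = 1793·417/6165 = 121.2783
Stratum 2 (Men): n = 3519; a·d/n = 1122·1557/3519 = 496.4348; b·c/n = 252·588/3519 = 42.1074
OR_MH = (473.5582 + 496.4348) / (121.2783 + 42.1074) = 969.9929 / 163.3858 = 5.93683

5.937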